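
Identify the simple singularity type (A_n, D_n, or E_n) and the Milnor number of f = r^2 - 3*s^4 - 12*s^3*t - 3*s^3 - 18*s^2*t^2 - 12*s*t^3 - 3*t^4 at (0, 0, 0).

Type E6, Milnor number mu = 6.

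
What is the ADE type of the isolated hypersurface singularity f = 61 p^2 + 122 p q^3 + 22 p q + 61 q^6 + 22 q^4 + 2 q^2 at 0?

The Hessian of f at 0 has rank 2. Corank 0: nondegenerate Morse point, so A_1.

A1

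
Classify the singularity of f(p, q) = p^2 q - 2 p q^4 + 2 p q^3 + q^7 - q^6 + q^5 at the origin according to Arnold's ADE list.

D_{7}

The Hessian of f at 0 is [[0, 0], [0, 0]] with rank 0, so corank 2. A Groebner basis of the Jacobian ideal J(f) in C{p,q} is {-p*q + q^4 - q^3, p^3, p^2*q + p^2/8 - p*q/8 - q^3/8, p^2/8 + p*q^2 + 7*p*q/8 + 7*q^3/8}; counting standard monomials gives mu = 7. Corank 2; j^3 = p^2*q has shape L^2 M (L != M), so D-series; mu = 7 gives D_7.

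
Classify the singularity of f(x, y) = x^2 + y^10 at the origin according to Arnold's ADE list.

The Hessian of f at 0 is [[2, 0], [0, 0]] with rank 1, so corank 1. A Groebner basis of the Jacobian ideal J(f) in C{x,y} is {y^9, x}; counting standard monomials gives mu = 9. Corank 1: A-series; mu = 9 gives A_9.

A_9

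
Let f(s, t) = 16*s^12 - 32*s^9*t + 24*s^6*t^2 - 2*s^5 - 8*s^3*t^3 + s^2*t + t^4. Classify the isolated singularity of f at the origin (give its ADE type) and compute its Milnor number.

Type D_5, Milnor number mu = 5.

The Hessian of f at 0 is [[0, 0], [0, 0]] with rank 0, so corank 2. A Groebner basis of the Jacobian ideal J(f) in C{s,t} is {s^3, s^2/4 + t^3, s*t}; counting standard monomials gives mu = 5. Corank 2; j^3 = s^2*t has shape L^2 M (L != M), so D-series; mu = 5 gives D_5.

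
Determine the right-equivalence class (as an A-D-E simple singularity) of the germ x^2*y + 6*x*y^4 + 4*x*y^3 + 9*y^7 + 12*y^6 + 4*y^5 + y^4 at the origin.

D5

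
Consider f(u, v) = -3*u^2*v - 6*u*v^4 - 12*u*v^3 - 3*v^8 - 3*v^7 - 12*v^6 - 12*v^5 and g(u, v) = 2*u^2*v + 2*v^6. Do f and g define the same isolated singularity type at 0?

No.

The Hessian of f at 0 is [[0, 0], [0, 0]] with rank 0, so corank 2. A Groebner basis of the Jacobian ideal J(f) in C{u,v} is {u^2*v^2 - 12*u^2*v/11 + 4*u^2/11 - 32*u*v^2/11 + 80*u*v/11 + 160*v^3/11, 8*u^2*v/33 + u^2/33 + u*v^3 - 10*u*v^2/11 + 64*u*v/33 + 128*v^3/33, u*v + v^4 + 2*v^3, u^3 + 76*u^2*v/33 - 40*u^2/33 + 48*u*v^2/11 - 448*u*v/33 - 896*v^3/33}; counting standard monomials gives mu = 9. Corank 2; j^3 = -3*u^2*v has shape L^2 M (L != M), so D-series; mu = 9 gives D_9. The Hessian of g at 0 is [[0, 0], [0, 0]] with rank 0, so corank 2. A Groebner basis of the Jacobian ideal J(g) in C{u,v} is {u^2/6 + v^5, u^3, u*v}; counting standard monomials gives mu = 7. Corank 2; j^3 = 2*u^2*v has shape L^2 M (L != M), so D-series; mu = 7 gives D_7. f is D_9 but g is D_7, hence not right-equivalent.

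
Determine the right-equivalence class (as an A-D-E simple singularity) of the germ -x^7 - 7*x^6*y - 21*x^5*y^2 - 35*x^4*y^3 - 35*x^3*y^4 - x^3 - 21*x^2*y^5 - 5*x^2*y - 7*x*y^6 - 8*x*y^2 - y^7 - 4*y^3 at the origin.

The Hessian of f at 0 is [[0, 0], [0, 0]] with rank 0, so corank 2. A Groebner basis of the Jacobian ideal J(f) in C{x,y} is {x*y/7 + y^6 + 2*y^2/7, x*y^2 + 2*y^3, x^2 + 3*x*y + 2*y^2}; counting standard monomials gives mu = 8. Corank 2; j^3 = -(x + y)*(x + 2*y)^2 has shape L^2 M (L != M), so D-series; mu = 8 gives D_8.

D_{8}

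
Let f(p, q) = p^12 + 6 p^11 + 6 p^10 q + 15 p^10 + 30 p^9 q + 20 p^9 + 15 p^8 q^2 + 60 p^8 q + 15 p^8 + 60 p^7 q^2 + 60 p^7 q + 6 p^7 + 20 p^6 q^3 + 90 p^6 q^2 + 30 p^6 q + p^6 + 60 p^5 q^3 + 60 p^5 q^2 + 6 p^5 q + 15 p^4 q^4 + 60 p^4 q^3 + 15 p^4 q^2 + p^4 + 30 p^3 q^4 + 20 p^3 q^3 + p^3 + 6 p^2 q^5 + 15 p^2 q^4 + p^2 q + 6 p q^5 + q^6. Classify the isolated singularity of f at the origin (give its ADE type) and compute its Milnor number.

Type D_7, Milnor number mu = 7.

The Hessian of f at 0 is [[0, 0], [0, 0]] with rank 0, so corank 2. A Groebner basis of the Jacobian ideal J(f) in C{p,q} is {-p*q/6 + q^5, p*q^2, p^2 + p*q}; counting standard monomials gives mu = 7. Corank 2; j^3 = p^2*(p + q) has shape L^2 M (L != M), so D-series; mu = 7 gives D_7.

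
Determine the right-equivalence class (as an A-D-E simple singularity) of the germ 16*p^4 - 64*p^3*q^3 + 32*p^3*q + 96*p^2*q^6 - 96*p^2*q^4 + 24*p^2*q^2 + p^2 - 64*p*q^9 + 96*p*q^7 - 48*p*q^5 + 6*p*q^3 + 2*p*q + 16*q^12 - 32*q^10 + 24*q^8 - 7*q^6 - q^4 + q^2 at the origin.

A3

The Hessian of f at 0 is [[2, 2], [2, 2]] with rank 1, so corank 1. A Groebner basis of the Jacobian ideal J(f) in C{p,q} is {q^3, p + q}; counting standard monomials gives mu = 3. Corank 1: A-series; mu = 3 gives A_3.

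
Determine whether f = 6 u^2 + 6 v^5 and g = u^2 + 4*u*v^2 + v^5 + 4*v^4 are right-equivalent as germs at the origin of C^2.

Yes.

The Hessian of f at 0 has rank 1. Corank 1: A-series; mu = 4 gives A_4. The Hessian of g at 0 has rank 1. Corank 1: A-series; mu = 4 gives A_4. Both have type A_4, hence right-equivalent.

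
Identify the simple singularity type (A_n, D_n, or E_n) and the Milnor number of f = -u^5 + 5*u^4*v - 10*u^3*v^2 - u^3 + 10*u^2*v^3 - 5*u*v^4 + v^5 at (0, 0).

Type E_{8}, Milnor number mu = 8.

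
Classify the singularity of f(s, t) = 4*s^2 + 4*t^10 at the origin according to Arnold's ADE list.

A_{9}

The Hessian of f at 0 has rank 1. Corank 1: A-series; mu = 9 gives A_9.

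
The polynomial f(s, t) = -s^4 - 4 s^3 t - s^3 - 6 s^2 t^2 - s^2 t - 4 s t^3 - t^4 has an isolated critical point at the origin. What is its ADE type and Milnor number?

The Hessian of f at 0 has rank 0. Corank 2; j^3 = -s^2*(s + t) has shape L^2 M (L != M), so D-series; mu = 5 gives D_5.

Type D_5, Milnor number mu = 5.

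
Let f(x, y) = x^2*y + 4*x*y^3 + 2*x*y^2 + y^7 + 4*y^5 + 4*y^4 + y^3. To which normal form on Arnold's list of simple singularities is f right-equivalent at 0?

D8

The Hessian of f at 0 is [[0, 0], [0, 0]] with rank 0, so corank 2. A Groebner basis of the Jacobian ideal J(f) in C{x,y} is {x^2*y^2 - x^2*y + 4*x^2/7 - 5*x*y^2/14 + 23*x*y/28 + y^2/4, x^3 + 3*x^2*y - 8*x^2/7 + 5*x*y^2/7 - 23*x*y/14 - y^2/2, x*y/2 + y^3 + y^2/2}; counting standard monomials gives mu = 8. Corank 2; j^3 = y*(x + y)^2 has shape L^2 M (L != M), so D-series; mu = 8 gives D_8.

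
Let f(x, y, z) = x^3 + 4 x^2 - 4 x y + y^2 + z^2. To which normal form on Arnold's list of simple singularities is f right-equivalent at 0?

A_2

The Hessian of f at 0 is [[8, -4, 0], [-4, 2, 0], [0, 0, 2]] with rank 2, so corank 1. A Groebner basis of the Jacobian ideal J(f) in C{x,y,z} is {y^2, x - y/2, z}; counting standard monomials gives mu = 2. Corank 1: A-series; mu = 2 gives A_2.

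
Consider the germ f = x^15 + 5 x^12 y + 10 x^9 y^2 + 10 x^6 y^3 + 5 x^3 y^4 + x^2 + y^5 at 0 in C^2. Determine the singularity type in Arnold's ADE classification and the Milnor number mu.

Type A_4, Milnor number mu = 4.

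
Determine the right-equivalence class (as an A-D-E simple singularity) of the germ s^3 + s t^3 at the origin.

E7

The Hessian of f at 0 is [[0, 0], [0, 0]] with rank 0, so corank 2. A Groebner basis of the Jacobian ideal J(f) in C{s,t} is {s^3, s*t^2, 3*s^2 + t^3}; counting standard monomials gives mu = 7. Corank 2; j^3 = s^3 is a perfect cube, so E-series; the 4-jet and mu = 7 give E_7.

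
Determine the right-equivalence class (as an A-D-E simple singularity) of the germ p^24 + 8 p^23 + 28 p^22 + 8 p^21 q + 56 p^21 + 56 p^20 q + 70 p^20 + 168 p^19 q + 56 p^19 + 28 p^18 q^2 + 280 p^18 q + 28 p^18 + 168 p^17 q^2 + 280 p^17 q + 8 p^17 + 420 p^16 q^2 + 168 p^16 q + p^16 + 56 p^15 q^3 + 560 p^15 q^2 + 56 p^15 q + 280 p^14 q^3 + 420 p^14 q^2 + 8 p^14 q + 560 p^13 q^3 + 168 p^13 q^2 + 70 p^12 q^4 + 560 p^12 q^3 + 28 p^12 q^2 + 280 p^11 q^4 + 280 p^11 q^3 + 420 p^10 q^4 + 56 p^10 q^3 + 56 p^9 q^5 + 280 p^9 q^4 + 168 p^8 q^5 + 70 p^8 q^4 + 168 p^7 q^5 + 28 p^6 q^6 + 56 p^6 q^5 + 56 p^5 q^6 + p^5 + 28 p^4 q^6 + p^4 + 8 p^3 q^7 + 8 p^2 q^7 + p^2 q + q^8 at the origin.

The Hessian of f at 0 has rank 0. Corank 2; j^3 = p^2*q has shape L^2 M (L != M), so D-series; mu = 9 gives D_9.

D_9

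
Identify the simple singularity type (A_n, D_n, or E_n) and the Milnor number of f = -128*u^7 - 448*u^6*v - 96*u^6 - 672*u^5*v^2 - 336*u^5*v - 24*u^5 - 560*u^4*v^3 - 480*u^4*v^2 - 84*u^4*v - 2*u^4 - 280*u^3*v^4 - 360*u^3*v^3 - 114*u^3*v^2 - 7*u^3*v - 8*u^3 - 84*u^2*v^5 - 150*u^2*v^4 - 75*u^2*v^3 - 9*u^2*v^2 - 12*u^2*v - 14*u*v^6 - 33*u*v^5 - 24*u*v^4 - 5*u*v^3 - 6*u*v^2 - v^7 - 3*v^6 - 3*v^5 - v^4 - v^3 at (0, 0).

Type E7, Milnor number mu = 7.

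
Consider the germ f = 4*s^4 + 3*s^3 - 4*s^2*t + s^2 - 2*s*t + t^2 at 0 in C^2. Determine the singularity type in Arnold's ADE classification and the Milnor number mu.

Type A_2, Milnor number mu = 2.

The Hessian of f at 0 has rank 1. Corank 1: A-series; mu = 2 gives A_2.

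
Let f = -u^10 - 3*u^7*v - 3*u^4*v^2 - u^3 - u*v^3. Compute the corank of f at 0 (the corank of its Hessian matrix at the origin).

2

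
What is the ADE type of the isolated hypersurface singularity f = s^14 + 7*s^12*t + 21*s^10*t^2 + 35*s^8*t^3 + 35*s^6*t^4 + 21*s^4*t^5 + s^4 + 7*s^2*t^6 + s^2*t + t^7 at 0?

D_{8}

The Hessian of f at 0 has rank 0. Corank 2; j^3 = s^2*t has shape L^2 M (L != M), so D-series; mu = 8 gives D_8.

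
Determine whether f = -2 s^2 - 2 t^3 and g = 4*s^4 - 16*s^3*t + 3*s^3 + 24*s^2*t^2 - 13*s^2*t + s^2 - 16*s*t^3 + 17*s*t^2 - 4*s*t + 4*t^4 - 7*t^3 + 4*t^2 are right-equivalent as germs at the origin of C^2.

Yes.

The Hessian of f at 0 has rank 1. Corank 1: A-series; mu = 2 gives A_2. The Hessian of g at 0 has rank 1. Corank 1: A-series; mu = 2 gives A_2. Both have type A_2, hence right-equivalent.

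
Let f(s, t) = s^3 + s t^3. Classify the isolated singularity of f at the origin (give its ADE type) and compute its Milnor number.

Type E_7, Milnor number mu = 7.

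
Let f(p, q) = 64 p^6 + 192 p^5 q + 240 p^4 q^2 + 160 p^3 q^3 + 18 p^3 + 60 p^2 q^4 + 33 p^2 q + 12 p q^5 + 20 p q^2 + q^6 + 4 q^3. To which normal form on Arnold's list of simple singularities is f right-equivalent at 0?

The Hessian of f at 0 is [[0, 0], [0, 0]] with rank 0, so corank 2. A Groebner basis of the Jacobian ideal J(f) in C{p,q} is {-243*p*q/4 + q^5 - 81*q^2/2, p*q^2 + 2*q^3/3, p^2 + 7*p*q/6 + q^2/3}; counting standard monomials gives mu = 7. Corank 2; j^3 = (2*p + q)*(3*p + 2*q)^2 has shape L^2 M (L != M), so D-series; mu = 7 gives D_7.

D_{7}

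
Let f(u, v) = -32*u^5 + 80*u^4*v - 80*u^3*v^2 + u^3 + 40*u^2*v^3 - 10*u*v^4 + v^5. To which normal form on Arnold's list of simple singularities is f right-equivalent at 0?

E_{8}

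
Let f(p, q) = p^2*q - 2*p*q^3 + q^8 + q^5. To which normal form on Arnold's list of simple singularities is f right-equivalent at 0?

The Hessian of f at 0 has rank 0. Corank 2; j^3 = p^2*q has shape L^2 M (L != M), so D-series; mu = 9 gives D_9.

D_{9}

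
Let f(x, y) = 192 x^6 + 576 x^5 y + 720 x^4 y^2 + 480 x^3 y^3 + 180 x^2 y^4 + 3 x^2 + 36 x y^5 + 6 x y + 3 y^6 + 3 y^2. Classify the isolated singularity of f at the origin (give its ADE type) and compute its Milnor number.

Type A_{5}, Milnor number mu = 5.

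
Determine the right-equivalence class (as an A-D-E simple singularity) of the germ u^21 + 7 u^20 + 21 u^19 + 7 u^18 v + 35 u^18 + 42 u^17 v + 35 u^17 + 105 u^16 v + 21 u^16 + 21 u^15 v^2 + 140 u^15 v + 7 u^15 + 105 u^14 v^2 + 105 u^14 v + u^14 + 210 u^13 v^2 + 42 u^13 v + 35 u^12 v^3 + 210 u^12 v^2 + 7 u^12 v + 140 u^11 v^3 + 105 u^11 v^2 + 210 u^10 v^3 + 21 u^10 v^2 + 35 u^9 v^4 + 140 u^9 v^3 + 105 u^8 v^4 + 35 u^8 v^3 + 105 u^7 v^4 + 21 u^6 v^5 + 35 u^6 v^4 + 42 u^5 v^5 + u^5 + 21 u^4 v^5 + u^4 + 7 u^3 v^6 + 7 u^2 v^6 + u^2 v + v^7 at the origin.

The Hessian of f at 0 has rank 0. Corank 2; j^3 = u^2*v has shape L^2 M (L != M), so D-series; mu = 8 gives D_8.

D_{8}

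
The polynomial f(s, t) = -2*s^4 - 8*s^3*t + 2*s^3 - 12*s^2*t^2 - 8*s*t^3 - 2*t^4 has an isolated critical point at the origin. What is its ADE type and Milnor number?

Type E_{6}, Milnor number mu = 6.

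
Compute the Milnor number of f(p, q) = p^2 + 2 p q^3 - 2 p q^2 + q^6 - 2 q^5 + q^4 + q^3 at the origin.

2

The Hessian of f at 0 has rank 1. Corank 1: A-series; mu = 2 gives A_2.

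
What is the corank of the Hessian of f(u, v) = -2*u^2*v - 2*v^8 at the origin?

2

Hessian at 0 has rank 0.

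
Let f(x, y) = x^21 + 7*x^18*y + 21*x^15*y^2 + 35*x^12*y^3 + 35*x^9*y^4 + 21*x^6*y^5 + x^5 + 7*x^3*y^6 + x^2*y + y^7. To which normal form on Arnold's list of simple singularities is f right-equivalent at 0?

D8

The Hessian of f at 0 has rank 0. Corank 2; j^3 = x^2*y has shape L^2 M (L != M), so D-series; mu = 8 gives D_8.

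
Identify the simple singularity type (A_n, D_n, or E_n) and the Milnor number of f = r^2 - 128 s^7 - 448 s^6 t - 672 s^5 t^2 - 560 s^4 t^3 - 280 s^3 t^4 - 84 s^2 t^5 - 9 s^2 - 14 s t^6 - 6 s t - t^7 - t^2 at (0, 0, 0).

The Hessian of f at 0 has rank 2. Corank 1: A-series; mu = 6 gives A_6.

Type A_6, Milnor number mu = 6.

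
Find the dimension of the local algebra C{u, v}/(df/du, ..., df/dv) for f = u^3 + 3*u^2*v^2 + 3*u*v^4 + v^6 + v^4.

6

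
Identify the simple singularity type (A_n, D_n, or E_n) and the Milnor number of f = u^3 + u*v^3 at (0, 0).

Type E7, Milnor number mu = 7.

The Hessian of f at 0 has rank 0. Corank 2; j^3 = u^3 is a perfect cube, so E-series; the 4-jet and mu = 7 give E_7.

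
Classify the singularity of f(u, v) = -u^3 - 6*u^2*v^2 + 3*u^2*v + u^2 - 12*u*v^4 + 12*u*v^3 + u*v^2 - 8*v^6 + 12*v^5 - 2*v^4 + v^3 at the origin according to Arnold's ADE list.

The Hessian of f at 0 has rank 1. Corank 1: A-series; mu = 2 gives A_2.

A2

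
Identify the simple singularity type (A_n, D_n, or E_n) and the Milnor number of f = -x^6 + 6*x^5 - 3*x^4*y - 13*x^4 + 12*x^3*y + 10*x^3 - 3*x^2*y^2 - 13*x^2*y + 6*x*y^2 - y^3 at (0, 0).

The Hessian of f at 0 has rank 0. Corank 2; j^3 = (2*x - y)*(5*x^2 - 4*x*y + y^2) splits into three distinct lines over C (the quadratic factor has nonzero discriminant), so D_4.

Type D4, Milnor number mu = 4.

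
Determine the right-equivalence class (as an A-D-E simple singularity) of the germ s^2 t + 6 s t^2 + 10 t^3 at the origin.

D_{4}

The Hessian of f at 0 has rank 0. Corank 2; j^3 = t*(s^2 + 6*s*t + 10*t^2) splits into three distinct lines over C (the quadratic factor has nonzero discriminant), so D_4.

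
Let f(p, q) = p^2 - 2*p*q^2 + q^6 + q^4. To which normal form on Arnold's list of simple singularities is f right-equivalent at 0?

The Hessian of f at 0 has rank 1. Corank 1: A-series; mu = 5 gives A_5.

A_5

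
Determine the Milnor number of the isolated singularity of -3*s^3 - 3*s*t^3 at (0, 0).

7

The Hessian of f at 0 has rank 0. Corank 2; j^3 = -3*s^3 is a perfect cube, so E-series; the 4-jet and mu = 7 give E_7.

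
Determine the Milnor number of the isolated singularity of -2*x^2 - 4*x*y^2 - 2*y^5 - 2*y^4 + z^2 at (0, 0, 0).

4

The Hessian of f at 0 has rank 2. Corank 1: A-series; mu = 4 gives A_4.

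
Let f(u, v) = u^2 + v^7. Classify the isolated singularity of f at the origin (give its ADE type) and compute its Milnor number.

Type A_6, Milnor number mu = 6.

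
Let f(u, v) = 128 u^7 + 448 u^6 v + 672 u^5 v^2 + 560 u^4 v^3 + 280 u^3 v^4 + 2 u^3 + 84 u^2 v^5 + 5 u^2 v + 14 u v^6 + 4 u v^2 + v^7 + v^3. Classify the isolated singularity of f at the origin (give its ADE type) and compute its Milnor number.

The Hessian of f at 0 has rank 0. Corank 2; j^3 = (u + v)^2*(2*u + v) has shape L^2 M (L != M), so D-series; mu = 8 gives D_8.

Type D_{8}, Milnor number mu = 8.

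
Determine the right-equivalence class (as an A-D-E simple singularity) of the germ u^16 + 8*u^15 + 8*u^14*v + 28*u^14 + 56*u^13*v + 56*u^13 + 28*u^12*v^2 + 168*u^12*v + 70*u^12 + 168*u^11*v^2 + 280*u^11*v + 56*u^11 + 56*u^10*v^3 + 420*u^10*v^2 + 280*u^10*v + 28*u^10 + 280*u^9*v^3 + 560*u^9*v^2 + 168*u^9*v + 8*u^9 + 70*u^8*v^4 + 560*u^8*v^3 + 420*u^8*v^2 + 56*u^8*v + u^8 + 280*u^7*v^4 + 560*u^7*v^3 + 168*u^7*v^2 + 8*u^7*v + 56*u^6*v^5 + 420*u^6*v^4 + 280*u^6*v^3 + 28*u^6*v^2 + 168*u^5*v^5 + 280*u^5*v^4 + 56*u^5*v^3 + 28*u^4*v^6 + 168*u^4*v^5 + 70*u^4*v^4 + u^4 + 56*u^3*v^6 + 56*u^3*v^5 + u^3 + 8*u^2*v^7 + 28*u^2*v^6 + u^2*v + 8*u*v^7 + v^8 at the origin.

D_{9}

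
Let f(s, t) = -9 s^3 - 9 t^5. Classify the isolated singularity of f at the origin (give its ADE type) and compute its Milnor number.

The Hessian of f at 0 has rank 0. Corank 2; j^3 = -9*s^3 is a perfect cube, so E-series; the 5-jet and mu = 8 give E_8.

Type E_{8}, Milnor number mu = 8.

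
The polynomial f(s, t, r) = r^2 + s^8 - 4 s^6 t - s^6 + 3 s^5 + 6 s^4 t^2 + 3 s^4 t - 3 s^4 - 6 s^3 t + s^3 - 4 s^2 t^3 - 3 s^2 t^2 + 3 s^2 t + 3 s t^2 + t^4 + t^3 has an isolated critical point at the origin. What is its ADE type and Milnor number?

The Hessian of f at 0 is [[0, 0, 0], [0, 0, 0], [0, 0, 2]] with rank 1, so corank 2. A Groebner basis of the Jacobian ideal J(f) in C{s,t,r} is {s^3 - 3*s^2/2 - 3*s*t - 3*t^2/2, s^2*t + s^2 + 2*s*t + t^2, -s^2/2 + s*t^2 - s*t - t^2/2, t^3, r}; counting standard monomials gives mu = 6. Corank 2; j^3 = (s + t)^3 is a perfect cube, so E-series; the 4-jet and mu = 6 give E_6.

Type E_6, Milnor number mu = 6.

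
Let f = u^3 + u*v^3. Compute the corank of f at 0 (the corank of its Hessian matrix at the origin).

2

Hessian at 0 has rank 0.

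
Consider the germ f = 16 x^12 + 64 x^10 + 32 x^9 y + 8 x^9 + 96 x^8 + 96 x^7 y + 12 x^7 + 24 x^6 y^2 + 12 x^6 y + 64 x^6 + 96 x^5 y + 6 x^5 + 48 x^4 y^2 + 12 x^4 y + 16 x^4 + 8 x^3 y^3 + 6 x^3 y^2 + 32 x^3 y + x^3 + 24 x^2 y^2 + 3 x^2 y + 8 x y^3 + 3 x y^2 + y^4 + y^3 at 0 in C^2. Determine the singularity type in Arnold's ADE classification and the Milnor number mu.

Type E_6, Milnor number mu = 6.

The Hessian of f at 0 has rank 0. Corank 2; j^3 = (x + y)^3 is a perfect cube, so E-series; the 4-jet and mu = 6 give E_6.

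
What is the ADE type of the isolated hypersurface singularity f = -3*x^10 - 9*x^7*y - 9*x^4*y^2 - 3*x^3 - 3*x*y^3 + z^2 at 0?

E7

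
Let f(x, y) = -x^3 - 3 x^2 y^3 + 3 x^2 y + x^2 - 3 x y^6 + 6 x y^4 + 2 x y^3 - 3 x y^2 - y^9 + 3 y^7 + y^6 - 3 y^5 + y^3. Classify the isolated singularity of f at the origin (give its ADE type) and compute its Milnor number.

Type A_2, Milnor number mu = 2.

The Hessian of f at 0 is [[2, 0], [0, 0]] with rank 1, so corank 1. A Groebner basis of the Jacobian ideal J(f) in C{x,y} is {y^2, x}; counting standard monomials gives mu = 2. Corank 1: A-series; mu = 2 gives A_2.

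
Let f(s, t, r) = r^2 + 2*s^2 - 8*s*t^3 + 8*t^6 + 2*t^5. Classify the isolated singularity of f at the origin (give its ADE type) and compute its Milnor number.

The Hessian of f at 0 has rank 2. Corank 1: A-series; mu = 4 gives A_4.

Type A_{4}, Milnor number mu = 4.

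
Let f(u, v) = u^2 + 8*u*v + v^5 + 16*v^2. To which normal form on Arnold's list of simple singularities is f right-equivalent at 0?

The Hessian of f at 0 has rank 1. Corank 1: A-series; mu = 4 gives A_4.

A4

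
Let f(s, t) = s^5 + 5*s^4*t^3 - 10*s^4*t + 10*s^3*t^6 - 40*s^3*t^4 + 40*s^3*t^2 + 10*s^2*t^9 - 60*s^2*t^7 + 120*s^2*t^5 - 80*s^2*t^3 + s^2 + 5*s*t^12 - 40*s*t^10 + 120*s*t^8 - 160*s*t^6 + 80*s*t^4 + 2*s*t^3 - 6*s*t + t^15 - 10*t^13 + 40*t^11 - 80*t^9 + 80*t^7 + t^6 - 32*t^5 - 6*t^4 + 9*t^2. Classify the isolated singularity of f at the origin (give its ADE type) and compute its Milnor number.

Type A4, Milnor number mu = 4.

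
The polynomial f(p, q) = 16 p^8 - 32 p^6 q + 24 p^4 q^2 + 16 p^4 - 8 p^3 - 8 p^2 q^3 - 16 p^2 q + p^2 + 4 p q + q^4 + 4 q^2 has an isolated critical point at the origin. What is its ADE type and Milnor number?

Type A_3, Milnor number mu = 3.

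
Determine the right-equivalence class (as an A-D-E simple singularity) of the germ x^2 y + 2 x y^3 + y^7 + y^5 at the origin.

The Hessian of f at 0 is [[0, 0], [0, 0]] with rank 0, so corank 2. A Groebner basis of the Jacobian ideal J(f) in C{x,y} is {x^2*y^2 + x^2/7 + x*y^2/7, x^3 - x^2/7 - x*y^2/7, x*y + y^3}; counting standard monomials gives mu = 8. Corank 2; j^3 = x^2*y has shape L^2 M (L != M), so D-series; mu = 8 gives D_8.

D8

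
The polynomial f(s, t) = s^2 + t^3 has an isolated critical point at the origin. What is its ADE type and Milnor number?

Type A_{2}, Milnor number mu = 2.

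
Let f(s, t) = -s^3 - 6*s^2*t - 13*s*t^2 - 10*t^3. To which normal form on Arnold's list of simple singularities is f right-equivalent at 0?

The Hessian of f at 0 is [[0, 0], [0, 0]] with rank 0, so corank 2. A Groebner basis of the Jacobian ideal J(f) in C{s,t} is {t^3, s^2 - 11*t^2/3, s*t + 2*t^2}; counting standard monomials gives mu = 4. Corank 2; j^3 = -(s + 2*t)*(s^2 + 4*s*t + 5*t^2) splits into three distinct lines over C (the quadratic factor has nonzero discriminant), so D_4.

D_{4}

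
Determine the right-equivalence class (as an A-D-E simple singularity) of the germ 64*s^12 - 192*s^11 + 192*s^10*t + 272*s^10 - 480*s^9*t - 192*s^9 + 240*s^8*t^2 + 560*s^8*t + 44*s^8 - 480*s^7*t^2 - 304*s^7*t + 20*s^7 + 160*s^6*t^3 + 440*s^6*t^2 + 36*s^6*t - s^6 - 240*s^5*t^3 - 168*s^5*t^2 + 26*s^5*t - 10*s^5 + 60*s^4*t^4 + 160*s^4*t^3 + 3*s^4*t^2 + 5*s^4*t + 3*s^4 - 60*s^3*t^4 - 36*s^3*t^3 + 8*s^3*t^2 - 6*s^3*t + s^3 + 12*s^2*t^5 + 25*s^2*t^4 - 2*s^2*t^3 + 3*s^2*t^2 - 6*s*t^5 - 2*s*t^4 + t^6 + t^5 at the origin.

E_8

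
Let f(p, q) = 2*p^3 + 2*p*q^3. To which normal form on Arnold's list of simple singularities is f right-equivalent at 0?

E_{7}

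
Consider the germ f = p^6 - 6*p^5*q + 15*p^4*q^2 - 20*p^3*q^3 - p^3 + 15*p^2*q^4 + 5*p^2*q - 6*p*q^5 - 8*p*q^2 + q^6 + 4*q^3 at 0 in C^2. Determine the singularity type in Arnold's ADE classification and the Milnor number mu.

Type D7, Milnor number mu = 7.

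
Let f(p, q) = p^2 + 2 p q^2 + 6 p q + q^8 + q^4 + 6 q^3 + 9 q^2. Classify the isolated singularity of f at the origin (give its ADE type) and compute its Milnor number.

The Hessian of f at 0 is [[2, 6], [6, 18]] with rank 1, so corank 1. A Groebner basis of the Jacobian ideal J(f) in C{p,q} is {p^4 + 54*p^3 + 378*p^2*q - 891*p^2 - 3402*p*q + 2187*p + 6561*q, p^3*q - 9*p^3 - 54*p^2*q + 108*p^2 + 405*p*q - 243*p - 729*q, p + q^2 + 3*q}; counting standard monomials gives mu = 7. Corank 1: A-series; mu = 7 gives A_7.

Type A_7, Milnor number mu = 7.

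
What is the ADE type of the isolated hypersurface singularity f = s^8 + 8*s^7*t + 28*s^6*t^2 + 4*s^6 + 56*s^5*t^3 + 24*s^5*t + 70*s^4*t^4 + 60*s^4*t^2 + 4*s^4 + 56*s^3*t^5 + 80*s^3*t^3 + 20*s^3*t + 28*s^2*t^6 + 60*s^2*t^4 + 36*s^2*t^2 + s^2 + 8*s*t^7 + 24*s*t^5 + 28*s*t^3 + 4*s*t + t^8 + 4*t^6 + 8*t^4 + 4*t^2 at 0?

A_{7}

The Hessian of f at 0 is [[2, 4], [4, 8]] with rank 1, so corank 1. A Groebner basis of the Jacobian ideal J(f) in C{s,t} is {-3*s^2/2 - 13*s*t/2 + t^4 - 7*t^2, s^3 + 2*s + 4*t^3 + 4*t, s^2*t - 2*s/3 - 8*t^3/3 - 4*t/3, s*t^2 + s/6 + 5*t^3/3 + t/3}; counting standard monomials gives mu = 7. Corank 1: A-series; mu = 7 gives A_7.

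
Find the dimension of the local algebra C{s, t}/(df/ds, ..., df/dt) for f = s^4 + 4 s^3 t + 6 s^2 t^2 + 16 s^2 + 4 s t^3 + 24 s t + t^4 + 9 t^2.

The Hessian of f at 0 has rank 1. Corank 1: A-series; mu = 3 gives A_3.

3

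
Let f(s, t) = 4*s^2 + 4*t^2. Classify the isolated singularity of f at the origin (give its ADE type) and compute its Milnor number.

Type A_{1}, Milnor number mu = 1.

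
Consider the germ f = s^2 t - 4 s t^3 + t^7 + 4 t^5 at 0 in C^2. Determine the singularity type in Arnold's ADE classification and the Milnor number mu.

Type D8, Milnor number mu = 8.

The Hessian of f at 0 is [[0, 0], [0, 0]] with rank 0, so corank 2. A Groebner basis of the Jacobian ideal J(f) in C{s,t} is {s^2*t^2 + 4*s^2/7 - 8*s*t^2/7, s^3 + 8*s^2/7 - 16*s*t^2/7, -s*t/2 + t^3}; counting standard monomials gives mu = 8. Corank 2; j^3 = s^2*t has shape L^2 M (L != M), so D-series; mu = 8 gives D_8.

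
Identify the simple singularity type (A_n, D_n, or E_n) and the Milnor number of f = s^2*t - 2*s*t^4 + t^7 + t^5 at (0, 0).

Type D_{6}, Milnor number mu = 6.

The Hessian of f at 0 has rank 0. Corank 2; j^3 = s^2*t has shape L^2 M (L != M), so D-series; mu = 6 gives D_6.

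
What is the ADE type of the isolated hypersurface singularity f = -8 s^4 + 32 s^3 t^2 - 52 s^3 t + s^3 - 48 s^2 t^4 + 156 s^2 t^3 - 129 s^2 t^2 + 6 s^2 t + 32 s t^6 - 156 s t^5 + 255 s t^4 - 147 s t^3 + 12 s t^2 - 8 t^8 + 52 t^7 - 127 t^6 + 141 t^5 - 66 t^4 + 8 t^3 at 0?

E7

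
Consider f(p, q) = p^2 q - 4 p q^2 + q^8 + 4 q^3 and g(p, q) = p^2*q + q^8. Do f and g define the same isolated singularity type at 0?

The Hessian of f at 0 is [[0, 0], [0, 0]] with rank 0, so corank 2. A Groebner basis of the Jacobian ideal J(f) in C{p,q} is {p^2/8 + q^7 - q^2/2, p^3 - 8*q^3, p*q - 2*q^2}; counting standard monomials gives mu = 9. Corank 2; j^3 = q*(p - 2*q)^2 has shape L^2 M (L != M), so D-series; mu = 9 gives D_9. The Hessian of g at 0 is [[0, 0], [0, 0]] with rank 0, so corank 2. A Groebner basis of the Jacobian ideal J(g) in C{p,q} is {p^2/8 + q^7, p^3, p*q}; counting standard monomials gives mu = 9. Corank 2; j^3 = p^2*q has shape L^2 M (L != M), so D-series; mu = 9 gives D_9. Both have type D_9, hence right-equivalent.

Yes.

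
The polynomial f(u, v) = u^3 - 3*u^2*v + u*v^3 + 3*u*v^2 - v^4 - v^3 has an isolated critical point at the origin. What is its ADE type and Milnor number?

Type E_7, Milnor number mu = 7.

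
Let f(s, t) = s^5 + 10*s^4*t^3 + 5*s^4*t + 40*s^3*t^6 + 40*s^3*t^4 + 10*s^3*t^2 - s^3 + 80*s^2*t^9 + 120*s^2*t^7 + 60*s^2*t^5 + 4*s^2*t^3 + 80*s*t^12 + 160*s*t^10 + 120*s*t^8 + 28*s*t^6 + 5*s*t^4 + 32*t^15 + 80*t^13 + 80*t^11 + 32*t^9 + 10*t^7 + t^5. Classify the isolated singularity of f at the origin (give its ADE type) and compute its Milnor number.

Type E8, Milnor number mu = 8.

The Hessian of f at 0 has rank 0. Corank 2; j^3 = -s^3 is a perfect cube, so E-series; the 5-jet and mu = 8 give E_8.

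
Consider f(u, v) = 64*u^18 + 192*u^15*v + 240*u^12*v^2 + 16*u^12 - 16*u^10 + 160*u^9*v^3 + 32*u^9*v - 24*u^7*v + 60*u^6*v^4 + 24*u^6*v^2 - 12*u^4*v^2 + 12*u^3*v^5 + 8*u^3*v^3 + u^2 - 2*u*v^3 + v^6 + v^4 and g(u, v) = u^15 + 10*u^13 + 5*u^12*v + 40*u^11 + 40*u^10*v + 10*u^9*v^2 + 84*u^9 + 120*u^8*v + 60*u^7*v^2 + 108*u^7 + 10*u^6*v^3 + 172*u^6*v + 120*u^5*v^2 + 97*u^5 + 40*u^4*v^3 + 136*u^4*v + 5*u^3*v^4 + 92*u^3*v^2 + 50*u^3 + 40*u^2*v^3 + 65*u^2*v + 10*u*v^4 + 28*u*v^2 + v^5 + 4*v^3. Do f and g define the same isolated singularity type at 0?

The Hessian of f at 0 is [[2, 0], [0, 0]] with rank 1, so corank 1. A Groebner basis of the Jacobian ideal J(f) in C{u,v} is {v^3, u}; counting standard monomials gives mu = 3. Corank 1: A-series; mu = 3 gives A_3. The Hessian of g at 0 is [[0, 0], [0, 0]] with rank 0, so corank 2. A Groebner basis of the Jacobian ideal J(g) in C{u,v} is {-625*u*v/18 + v^4 - 125*v^2/9, u*v^2 + 2*v^3/5, u^2 + 73*u*v/90 + 37*v^2/225}; counting standard monomials gives mu = 6. Corank 2; j^3 = (2*u + v)*(5*u + 2*v)^2 has shape L^2 M (L != M), so D-series; mu = 6 gives D_6. f is A_3 but g is D_6, hence not right-equivalent.

No.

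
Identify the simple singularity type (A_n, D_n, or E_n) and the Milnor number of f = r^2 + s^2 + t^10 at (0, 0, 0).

The Hessian of f at 0 has rank 2. Corank 1: A-series; mu = 9 gives A_9.

Type A_9, Milnor number mu = 9.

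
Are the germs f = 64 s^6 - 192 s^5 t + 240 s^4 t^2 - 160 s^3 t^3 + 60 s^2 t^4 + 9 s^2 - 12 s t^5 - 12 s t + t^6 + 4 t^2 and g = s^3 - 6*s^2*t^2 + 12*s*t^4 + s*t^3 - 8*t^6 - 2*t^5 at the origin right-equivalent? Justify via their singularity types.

No.

The Hessian of f at 0 has rank 1. Corank 1: A-series; mu = 5 gives A_5. The Hessian of g at 0 has rank 0. Corank 2; j^3 = s^3 is a perfect cube, so E-series; the 4-jet and mu = 7 give E_7. f is A_5 but g is E_7, hence not right-equivalent.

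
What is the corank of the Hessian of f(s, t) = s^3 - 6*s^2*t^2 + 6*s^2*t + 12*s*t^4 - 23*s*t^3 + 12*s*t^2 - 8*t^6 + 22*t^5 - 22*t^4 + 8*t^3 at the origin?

The Hessian at 0 is [[0, 0], [0, 0]] of rank 0; hence corank 2.

2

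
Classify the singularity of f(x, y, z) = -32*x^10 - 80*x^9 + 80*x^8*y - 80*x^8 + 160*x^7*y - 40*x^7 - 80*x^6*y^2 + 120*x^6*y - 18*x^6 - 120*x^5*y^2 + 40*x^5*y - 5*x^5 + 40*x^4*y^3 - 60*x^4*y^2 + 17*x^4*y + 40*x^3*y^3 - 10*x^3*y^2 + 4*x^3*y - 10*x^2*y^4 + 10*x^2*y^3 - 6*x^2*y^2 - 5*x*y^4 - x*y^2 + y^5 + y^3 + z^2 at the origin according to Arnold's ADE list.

D_{6}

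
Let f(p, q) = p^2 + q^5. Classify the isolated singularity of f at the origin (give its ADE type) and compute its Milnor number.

The Hessian of f at 0 has rank 1. Corank 1: A-series; mu = 4 gives A_4.

Type A_{4}, Milnor number mu = 4.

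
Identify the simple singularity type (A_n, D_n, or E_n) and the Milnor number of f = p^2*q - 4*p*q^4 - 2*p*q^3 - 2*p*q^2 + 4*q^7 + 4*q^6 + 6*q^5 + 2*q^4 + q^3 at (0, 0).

Type D_{6}, Milnor number mu = 6.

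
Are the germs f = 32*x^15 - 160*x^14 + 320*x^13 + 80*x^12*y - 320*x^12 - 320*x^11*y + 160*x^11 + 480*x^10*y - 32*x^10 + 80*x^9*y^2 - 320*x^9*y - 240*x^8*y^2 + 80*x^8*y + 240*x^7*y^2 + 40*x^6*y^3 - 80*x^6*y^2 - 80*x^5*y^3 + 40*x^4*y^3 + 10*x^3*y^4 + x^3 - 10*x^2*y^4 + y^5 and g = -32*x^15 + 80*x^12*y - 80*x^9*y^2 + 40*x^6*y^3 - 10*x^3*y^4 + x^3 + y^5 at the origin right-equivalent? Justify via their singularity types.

The Hessian of f at 0 has rank 0. Corank 2; j^3 = x^3 is a perfect cube, so E-series; the 5-jet and mu = 8 give E_8. The Hessian of g at 0 has rank 0. Corank 2; j^3 = x^3 is a perfect cube, so E-series; the 5-jet and mu = 8 give E_8. Both have type E_8, hence right-equivalent.

Yes.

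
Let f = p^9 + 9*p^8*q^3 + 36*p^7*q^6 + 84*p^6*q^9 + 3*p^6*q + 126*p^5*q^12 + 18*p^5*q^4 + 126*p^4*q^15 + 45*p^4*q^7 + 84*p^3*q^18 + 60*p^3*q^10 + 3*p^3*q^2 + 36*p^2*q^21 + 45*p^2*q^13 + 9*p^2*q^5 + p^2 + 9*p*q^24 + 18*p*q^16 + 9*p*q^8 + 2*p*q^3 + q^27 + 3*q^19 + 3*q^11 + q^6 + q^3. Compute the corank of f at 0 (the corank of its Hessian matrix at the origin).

Hessian at 0 has rank 1.

1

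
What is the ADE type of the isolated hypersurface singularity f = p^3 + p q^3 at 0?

E7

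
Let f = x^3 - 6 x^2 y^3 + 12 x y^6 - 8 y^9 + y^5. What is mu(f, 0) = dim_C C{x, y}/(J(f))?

The Hessian of f at 0 is [[0, 0], [0, 0]] with rank 0, so corank 2. A Groebner basis of the Jacobian ideal J(f) in C{x,y} is {-x^2/4 + x*y^3, y^4, x^3, x^2*y}; counting standard monomials gives mu = 8. Corank 2; j^3 = x^3 is a perfect cube, so E-series; the 5-jet and mu = 8 give E_8.

8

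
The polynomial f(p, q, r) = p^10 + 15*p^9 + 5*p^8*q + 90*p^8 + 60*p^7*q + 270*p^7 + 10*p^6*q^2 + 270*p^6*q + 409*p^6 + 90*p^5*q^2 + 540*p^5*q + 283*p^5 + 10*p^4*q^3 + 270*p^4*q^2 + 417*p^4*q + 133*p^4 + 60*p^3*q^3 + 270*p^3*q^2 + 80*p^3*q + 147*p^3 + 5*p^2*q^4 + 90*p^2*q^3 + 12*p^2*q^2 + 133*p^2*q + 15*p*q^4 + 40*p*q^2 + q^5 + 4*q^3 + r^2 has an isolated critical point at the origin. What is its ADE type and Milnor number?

The Hessian of f at 0 has rank 1. Corank 2; j^3 = (3*p + q)*(7*p + 2*q)^2 has shape L^2 M (L != M), so D-series; mu = 6 gives D_6.

Type D_6, Milnor number mu = 6.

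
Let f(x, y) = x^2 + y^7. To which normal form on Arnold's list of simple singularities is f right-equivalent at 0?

The Hessian of f at 0 has rank 1. Corank 1: A-series; mu = 6 gives A_6.

A_{6}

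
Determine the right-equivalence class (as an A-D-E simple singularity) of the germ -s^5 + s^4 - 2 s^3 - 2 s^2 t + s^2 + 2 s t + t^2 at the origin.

A4

The Hessian of f at 0 is [[2, 2], [2, 2]] with rank 1, so corank 1. A Groebner basis of the Jacobian ideal J(f) in C{s,t} is {s/2 + t^3 - t^2/2 + t/2, s^2 - s - t, s*t + s/2 + t^2/2 + t/2}; counting standard monomials gives mu = 4. Corank 1: A-series; mu = 4 gives A_4.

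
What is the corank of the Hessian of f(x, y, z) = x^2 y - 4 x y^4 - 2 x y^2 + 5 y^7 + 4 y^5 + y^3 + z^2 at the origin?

2

The Hessian at 0 is [[0, 0, 0], [0, 0, 0], [0, 0, 2]] of rank 1; hence corank 2.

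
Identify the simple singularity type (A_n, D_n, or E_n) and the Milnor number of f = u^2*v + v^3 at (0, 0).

Type D4, Milnor number mu = 4.

The Hessian of f at 0 has rank 0. Corank 2; j^3 = v*(u^2 + v^2) splits into three distinct lines over C (the quadratic factor has nonzero discriminant), so D_4.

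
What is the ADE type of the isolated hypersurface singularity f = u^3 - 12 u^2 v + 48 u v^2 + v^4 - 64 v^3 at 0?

E6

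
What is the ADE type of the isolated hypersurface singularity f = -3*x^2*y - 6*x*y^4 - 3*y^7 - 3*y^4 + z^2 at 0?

D_{5}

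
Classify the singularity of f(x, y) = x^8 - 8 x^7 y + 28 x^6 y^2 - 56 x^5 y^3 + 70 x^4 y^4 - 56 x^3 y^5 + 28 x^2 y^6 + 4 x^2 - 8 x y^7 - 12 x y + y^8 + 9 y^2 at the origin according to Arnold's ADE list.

A7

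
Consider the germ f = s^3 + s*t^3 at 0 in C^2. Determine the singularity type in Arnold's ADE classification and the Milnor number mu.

The Hessian of f at 0 has rank 0. Corank 2; j^3 = s^3 is a perfect cube, so E-series; the 4-jet and mu = 7 give E_7.

Type E_7, Milnor number mu = 7.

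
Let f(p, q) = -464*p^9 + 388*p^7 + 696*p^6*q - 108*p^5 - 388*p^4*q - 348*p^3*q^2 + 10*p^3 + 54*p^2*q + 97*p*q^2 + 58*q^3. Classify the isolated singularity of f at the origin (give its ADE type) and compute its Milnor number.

Type D4, Milnor number mu = 4.

The Hessian of f at 0 has rank 0. Corank 2; j^3 = (p + 2*q)*(10*p^2 + 34*p*q + 29*q^2) splits into three distinct lines over C (the quadratic factor has nonzero discriminant), so D_4.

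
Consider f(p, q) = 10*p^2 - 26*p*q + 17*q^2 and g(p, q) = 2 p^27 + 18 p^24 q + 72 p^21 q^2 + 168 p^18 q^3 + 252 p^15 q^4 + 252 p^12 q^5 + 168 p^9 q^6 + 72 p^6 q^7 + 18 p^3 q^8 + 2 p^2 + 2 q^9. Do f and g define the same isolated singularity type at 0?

No.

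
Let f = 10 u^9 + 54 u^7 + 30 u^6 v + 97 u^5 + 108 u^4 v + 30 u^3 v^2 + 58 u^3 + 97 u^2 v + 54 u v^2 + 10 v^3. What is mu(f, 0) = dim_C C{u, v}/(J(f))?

The Hessian of f at 0 has rank 0. Corank 2; j^3 = (2*u + v)*(29*u^2 + 34*u*v + 10*v^2) splits into three distinct lines over C (the quadratic factor has nonzero discriminant), so D_4.

4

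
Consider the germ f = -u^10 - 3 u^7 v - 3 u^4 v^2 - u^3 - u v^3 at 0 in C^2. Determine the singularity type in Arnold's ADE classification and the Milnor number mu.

Type E_7, Milnor number mu = 7.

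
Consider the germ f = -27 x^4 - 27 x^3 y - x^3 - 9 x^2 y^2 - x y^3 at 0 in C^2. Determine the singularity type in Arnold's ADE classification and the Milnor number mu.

The Hessian of f at 0 has rank 0. Corank 2; j^3 = -x^3 is a perfect cube, so E-series; the 4-jet and mu = 7 give E_7.

Type E_7, Milnor number mu = 7.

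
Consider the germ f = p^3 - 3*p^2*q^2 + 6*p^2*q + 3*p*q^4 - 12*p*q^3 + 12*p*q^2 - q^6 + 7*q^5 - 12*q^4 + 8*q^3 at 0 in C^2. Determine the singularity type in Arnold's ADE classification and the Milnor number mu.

Type E_8, Milnor number mu = 8.

The Hessian of f at 0 has rank 0. Corank 2; j^3 = (p + 2*q)^3 is a perfect cube, so E-series; the 5-jet and mu = 8 give E_8.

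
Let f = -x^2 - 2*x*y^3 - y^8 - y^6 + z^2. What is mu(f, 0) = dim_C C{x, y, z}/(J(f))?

7

The Hessian of f at 0 has rank 2. Corank 1: A-series; mu = 7 gives A_7.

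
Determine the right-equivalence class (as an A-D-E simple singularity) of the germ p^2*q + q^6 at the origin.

The Hessian of f at 0 has rank 0. Corank 2; j^3 = p^2*q has shape L^2 M (L != M), so D-series; mu = 7 gives D_7.

D7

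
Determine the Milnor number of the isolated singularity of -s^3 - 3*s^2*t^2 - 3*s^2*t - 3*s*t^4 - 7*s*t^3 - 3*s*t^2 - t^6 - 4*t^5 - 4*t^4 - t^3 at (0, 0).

7

The Hessian of f at 0 has rank 0. Corank 2; j^3 = -(s + t)^3 is a perfect cube, so E-series; the 4-jet and mu = 7 give E_7.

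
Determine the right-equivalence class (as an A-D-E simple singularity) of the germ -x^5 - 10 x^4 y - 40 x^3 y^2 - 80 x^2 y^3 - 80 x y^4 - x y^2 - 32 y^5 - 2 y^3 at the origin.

D_{6}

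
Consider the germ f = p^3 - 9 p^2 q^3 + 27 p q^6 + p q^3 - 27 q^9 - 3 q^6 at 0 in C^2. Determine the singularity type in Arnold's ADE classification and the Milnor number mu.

The Hessian of f at 0 is [[0, 0], [0, 0]] with rank 0, so corank 2. A Groebner basis of the Jacobian ideal J(f) in C{p,q} is {p^3, p*q^2, 3*p^2 + q^3}; counting standard monomials gives mu = 7. Corank 2; j^3 = p^3 is a perfect cube, so E-series; the 4-jet and mu = 7 give E_7.

Type E7, Milnor number mu = 7.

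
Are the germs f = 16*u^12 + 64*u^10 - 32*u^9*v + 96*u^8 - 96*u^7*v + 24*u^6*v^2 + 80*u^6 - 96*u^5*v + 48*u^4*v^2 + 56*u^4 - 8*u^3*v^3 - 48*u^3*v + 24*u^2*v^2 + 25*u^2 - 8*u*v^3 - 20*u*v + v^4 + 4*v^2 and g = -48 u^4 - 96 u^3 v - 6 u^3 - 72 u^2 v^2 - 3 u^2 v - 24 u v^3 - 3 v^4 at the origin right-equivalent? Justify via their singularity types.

No.

The Hessian of f at 0 has rank 1. Corank 1: A-series; mu = 3 gives A_3. The Hessian of g at 0 has rank 0. Corank 2; j^3 = -3*u^2*(2*u + v) has shape L^2 M (L != M), so D-series; mu = 5 gives D_5. f is A_3 but g is D_5, hence not right-equivalent.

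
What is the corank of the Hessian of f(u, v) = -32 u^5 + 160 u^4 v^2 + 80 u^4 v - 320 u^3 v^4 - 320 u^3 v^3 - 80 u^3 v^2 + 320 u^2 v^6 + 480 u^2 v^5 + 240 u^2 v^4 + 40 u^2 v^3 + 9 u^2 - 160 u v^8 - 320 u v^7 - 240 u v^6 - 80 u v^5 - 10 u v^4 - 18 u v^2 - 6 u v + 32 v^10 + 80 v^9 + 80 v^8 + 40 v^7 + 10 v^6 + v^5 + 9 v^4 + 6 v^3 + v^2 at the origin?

1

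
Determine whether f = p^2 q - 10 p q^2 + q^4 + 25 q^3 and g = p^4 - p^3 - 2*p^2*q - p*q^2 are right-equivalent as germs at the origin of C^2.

The Hessian of f at 0 is [[0, 0], [0, 0]] with rank 0, so corank 2. A Groebner basis of the Jacobian ideal J(f) in C{p,q} is {p^3 + 125*p^2/4 - 3125*q^2/4, p^2/4 + q^3 - 25*q^2/4, p*q - 5*q^2}; counting standard monomials gives mu = 5. Corank 2; j^3 = q*(p - 5*q)^2 has shape L^2 M (L != M), so D-series; mu = 5 gives D_5. The Hessian of g at 0 is [[0, 0], [0, 0]] with rank 0, so corank 2. A Groebner basis of the Jacobian ideal J(g) in C{p,q} is {p*q^2 - p*q/4 - q^2/4, p*q/4 + q^3 + q^2/4, p^2 + p*q}; counting standard monomials gives mu = 5. Corank 2; j^3 = -p*(p + q)^2 has shape L^2 M (L != M), so D-series; mu = 5 gives D_5. Both have type D_5, hence right-equivalent.

Yes.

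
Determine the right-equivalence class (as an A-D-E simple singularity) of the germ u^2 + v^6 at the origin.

A_5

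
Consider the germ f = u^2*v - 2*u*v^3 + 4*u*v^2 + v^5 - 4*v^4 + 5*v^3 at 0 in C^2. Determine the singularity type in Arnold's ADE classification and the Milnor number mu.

Type D_4, Milnor number mu = 4.

The Hessian of f at 0 has rank 0. Corank 2; j^3 = v*(u^2 + 4*u*v + 5*v^2) splits into three distinct lines over C (the quadratic factor has nonzero discriminant), so D_4.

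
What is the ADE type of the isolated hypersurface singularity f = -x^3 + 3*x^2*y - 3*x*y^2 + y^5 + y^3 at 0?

E_{8}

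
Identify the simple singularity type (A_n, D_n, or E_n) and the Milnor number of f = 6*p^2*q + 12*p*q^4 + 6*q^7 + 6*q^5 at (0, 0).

The Hessian of f at 0 has rank 0. Corank 2; j^3 = 6*p^2*q has shape L^2 M (L != M), so D-series; mu = 6 gives D_6.

Type D6, Milnor number mu = 6.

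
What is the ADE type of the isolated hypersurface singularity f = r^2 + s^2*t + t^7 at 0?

D8

The Hessian of f at 0 is [[0, 0, 0], [0, 0, 0], [0, 0, 2]] with rank 1, so corank 2. A Groebner basis of the Jacobian ideal J(f) in C{s,t,r} is {s^2/7 + t^6, s^3, s*t, r}; counting standard monomials gives mu = 8. Corank 2; j^3 = s^2*t has shape L^2 M (L != M), so D-series; mu = 8 gives D_8.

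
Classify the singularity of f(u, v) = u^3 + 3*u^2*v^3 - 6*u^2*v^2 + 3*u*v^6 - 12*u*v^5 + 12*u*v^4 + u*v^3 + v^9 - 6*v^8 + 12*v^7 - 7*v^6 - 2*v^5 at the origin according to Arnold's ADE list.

E_7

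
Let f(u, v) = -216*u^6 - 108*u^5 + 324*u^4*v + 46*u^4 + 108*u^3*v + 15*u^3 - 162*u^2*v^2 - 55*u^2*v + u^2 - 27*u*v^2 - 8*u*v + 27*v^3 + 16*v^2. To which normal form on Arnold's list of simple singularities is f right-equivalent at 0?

A_{2}

The Hessian of f at 0 is [[2, -8], [-8, 32]] with rank 1, so corank 1. A Groebner basis of the Jacobian ideal J(f) in C{u,v} is {v^2, u - 4*v}; counting standard monomials gives mu = 2. Corank 1: A-series; mu = 2 gives A_2.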